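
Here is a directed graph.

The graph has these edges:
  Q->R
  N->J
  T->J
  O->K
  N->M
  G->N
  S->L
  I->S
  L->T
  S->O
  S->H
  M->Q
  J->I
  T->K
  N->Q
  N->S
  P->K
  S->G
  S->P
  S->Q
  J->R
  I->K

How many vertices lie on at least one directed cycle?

7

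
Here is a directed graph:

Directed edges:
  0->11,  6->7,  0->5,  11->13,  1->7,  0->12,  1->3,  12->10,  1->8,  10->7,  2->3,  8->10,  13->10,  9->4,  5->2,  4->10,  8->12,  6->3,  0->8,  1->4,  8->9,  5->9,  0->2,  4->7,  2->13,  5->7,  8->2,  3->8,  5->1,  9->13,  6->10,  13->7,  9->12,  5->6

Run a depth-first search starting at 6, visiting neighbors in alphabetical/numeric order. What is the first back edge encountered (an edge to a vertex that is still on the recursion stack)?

DFS from 6 (visiting neighbors in alphabetical/numeric order); mark gray on enter, black on exit:
6 gray
  3 gray
    8 gray
      2 gray
        2→3: 3 is gray → back edge
First back edge: 2 → 3.

2->3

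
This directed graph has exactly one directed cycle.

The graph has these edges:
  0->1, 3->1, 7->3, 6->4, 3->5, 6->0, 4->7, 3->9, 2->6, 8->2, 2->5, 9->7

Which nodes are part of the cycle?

3, 7, 9

DFS with gray/black marking from 7:
7 gray
  3 gray
    1 gray
    1 black
    5 gray
    5 black
    9 gray
      9→7: 7 is gray → back edge
Back edge closes the cycle 7 → 3 → 9 → 7; its vertices are {3, 7, 9}.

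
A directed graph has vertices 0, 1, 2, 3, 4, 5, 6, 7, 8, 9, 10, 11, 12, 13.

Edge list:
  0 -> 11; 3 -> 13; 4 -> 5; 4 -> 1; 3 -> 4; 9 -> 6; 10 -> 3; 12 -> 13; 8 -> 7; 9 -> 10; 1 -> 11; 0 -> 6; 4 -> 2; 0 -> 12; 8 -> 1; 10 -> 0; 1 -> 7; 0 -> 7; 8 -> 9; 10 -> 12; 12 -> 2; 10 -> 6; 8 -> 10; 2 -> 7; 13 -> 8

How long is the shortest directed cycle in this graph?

4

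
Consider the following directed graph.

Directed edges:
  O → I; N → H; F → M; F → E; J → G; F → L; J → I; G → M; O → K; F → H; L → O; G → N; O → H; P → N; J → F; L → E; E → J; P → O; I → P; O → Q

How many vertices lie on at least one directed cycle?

A vertex is on a directed cycle iff it belongs to a strongly connected component of size ≥ 2 (or has a self-loop).
The vertices on cycles are {E, F, I, J, L, O, P} — 7 in total.

7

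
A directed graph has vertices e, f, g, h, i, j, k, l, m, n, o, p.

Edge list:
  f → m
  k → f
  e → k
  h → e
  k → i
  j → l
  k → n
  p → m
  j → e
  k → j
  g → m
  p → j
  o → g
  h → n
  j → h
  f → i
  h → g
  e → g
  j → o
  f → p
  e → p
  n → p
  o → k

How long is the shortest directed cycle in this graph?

3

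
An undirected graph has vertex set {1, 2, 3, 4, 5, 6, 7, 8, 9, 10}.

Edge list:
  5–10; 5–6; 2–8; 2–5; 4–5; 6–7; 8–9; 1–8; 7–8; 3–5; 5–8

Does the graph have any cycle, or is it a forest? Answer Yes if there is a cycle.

DFS, tracking each vertex's parent; an edge to a visited non-parent vertex closes a cycle.
Start from 3:
visit 3 (parent –)
  visit 5 (parent 3)
    5–3: parent, skip
    visit 4 (parent 5)
      4–5: parent, skip
    visit 8 (parent 5)
      visit 1 (parent 8)
        1–8: parent, skip
      visit 2 (parent 8)
        2–5: 5 visited and ≠ parent → cycle
Cycle: 5 – 8 – 2 – 5.

Yes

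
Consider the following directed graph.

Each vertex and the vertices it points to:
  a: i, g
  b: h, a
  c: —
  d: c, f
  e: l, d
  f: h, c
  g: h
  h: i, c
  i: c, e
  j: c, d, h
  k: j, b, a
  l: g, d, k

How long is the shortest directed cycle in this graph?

For each vertex v, BFS finds the shortest path from v back to v.
The shortest such closed walk is e → d → f → h → i → e, length 5.

5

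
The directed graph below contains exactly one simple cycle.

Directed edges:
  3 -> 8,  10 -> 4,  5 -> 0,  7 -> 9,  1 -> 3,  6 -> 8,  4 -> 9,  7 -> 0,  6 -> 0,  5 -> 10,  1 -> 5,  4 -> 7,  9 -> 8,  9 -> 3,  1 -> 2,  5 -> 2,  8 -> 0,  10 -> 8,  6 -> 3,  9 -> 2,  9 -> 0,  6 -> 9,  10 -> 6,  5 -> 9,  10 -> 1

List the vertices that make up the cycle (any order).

1, 5, 10

DFS with gray/black marking from 10:
10 gray
  4 gray
    7 gray
      9 gray
        8 gray
          0 gray
          0 black
        8 black
        9→0: 0 black — skip
        3 gray
          3→8: 8 black — skip
        3 black
        2 gray
        2 black
      9 black
      7→0: 0 black — skip
    7 black
    4→9: 9 black — skip
  4 black
  10→8: 8 black — skip
  1 gray
    1→3: 3 black — skip
    5 gray
      5→10: 10 is gray → back edge
Back edge closes the cycle 10 → 1 → 5 → 10; its vertices are {1, 5, 10}.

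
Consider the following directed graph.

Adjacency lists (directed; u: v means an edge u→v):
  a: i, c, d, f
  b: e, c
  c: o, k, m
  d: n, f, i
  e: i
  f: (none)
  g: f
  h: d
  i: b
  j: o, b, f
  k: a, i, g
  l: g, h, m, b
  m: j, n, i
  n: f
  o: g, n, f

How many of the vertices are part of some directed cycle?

9

A vertex is on a directed cycle iff it belongs to a strongly connected component of size ≥ 2 (or has a self-loop).
The vertices on cycles are {a, b, c, d, e, i, j, k, m} — 9 in total.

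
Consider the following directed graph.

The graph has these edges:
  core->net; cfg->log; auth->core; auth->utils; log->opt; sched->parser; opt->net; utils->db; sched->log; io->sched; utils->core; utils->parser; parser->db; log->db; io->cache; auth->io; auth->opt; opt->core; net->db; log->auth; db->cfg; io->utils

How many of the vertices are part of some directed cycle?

A vertex is on a directed cycle iff it belongs to a strongly connected component of size ≥ 2 (or has a self-loop).
The vertices on cycles are {db, io, cfg, log, net, opt, auth, core, sched, utils, parser} — 11 in total.

11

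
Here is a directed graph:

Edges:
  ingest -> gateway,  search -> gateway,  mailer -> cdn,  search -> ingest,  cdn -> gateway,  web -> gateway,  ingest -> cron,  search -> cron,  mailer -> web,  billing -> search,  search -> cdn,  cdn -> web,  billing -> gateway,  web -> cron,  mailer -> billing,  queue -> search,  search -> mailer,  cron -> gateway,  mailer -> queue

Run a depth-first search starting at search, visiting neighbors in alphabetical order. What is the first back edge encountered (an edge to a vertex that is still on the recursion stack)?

billing→search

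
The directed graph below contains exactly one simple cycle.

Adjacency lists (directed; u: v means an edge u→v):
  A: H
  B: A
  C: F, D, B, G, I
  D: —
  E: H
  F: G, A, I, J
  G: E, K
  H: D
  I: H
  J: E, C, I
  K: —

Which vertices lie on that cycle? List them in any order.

DFS with gray/black marking from J:
J gray
  E gray
    H gray
      D gray
      D black
    H black
  E black
  C gray
    F gray
      G gray
        G→E: E black — skip
        K gray
        K black
      G black
      A gray
        A→H: H black — skip
      A black
      I gray
        I→H: H black — skip
      I black
      F→J: J is gray → back edge
Back edge closes the cycle J → C → F → J; its vertices are {C, F, J}.

C, F, J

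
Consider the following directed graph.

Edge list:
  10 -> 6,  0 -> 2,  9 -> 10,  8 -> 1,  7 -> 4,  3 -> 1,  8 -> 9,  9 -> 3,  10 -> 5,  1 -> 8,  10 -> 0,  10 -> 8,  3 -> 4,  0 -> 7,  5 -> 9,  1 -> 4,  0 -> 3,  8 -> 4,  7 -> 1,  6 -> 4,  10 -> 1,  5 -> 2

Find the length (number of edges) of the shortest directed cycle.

2

For each vertex v, BFS finds the shortest path from v back to v.
The shortest such closed walk is 8 → 1 → 8, length 2.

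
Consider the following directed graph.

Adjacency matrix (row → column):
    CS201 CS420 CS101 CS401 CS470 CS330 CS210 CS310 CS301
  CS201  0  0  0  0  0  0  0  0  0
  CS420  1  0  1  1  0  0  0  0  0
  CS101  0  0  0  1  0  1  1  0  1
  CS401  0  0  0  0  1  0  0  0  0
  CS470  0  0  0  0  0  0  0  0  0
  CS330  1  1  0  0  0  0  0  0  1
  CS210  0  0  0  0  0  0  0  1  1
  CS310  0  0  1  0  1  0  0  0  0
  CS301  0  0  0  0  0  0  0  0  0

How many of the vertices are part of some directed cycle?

5

A vertex is on a directed cycle iff it belongs to a strongly connected component of size ≥ 2 (or has a self-loop).
The vertices on cycles are {CS101, CS210, CS310, CS330, CS420} — 5 in total.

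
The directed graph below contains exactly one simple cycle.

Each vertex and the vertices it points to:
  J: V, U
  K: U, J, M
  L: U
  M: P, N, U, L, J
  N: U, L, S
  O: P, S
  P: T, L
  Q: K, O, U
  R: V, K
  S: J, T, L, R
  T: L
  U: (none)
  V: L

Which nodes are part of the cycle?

DFS with gray/black marking from K:
K gray
  U gray
  U black
  J gray
    V gray
      L gray
        L→U: U black — skip
      L black
    V black
    J→U: U black — skip
  J black
  M gray
    P gray
      T gray
        T→L: L black — skip
      T black
      P→L: L black — skip
    P black
    N gray
      N→U: U black — skip
      N→L: L black — skip
      S gray
        S→J: J black — skip
        S→T: T black — skip
        S→L: L black — skip
        R gray
          R→V: V black — skip
          R→K: K is gray → back edge
Back edge closes the cycle K → M → N → S → R → K; its vertices are {K, M, N, R, S}.

K, M, N, R, S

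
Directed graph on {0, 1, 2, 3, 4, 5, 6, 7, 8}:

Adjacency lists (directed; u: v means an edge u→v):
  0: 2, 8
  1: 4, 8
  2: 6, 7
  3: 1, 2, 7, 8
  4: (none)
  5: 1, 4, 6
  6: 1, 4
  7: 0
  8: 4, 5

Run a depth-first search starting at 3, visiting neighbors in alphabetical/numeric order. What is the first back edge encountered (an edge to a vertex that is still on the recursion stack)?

DFS from 3 (visiting neighbors in alphabetical/numeric order); mark gray on enter, black on exit:
3 gray
  1 gray
    4 gray
    4 black
    8 gray
      8→4: 4 black — skip
      5 gray
        5→1: 1 is gray → back edge
First back edge: 5 → 1.

5->1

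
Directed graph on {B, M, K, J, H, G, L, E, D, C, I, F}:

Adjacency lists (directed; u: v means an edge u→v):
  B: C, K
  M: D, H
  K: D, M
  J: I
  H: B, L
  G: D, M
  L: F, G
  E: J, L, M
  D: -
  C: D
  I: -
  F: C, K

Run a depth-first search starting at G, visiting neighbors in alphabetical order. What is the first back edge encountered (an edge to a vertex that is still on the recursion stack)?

DFS from G (visiting neighbors in alphabetical order); mark gray on enter, black on exit:
G gray
  D gray
  D black
  M gray
    M→D: D black — skip
    H gray
      B gray
        C gray
          C→D: D black — skip
        C black
        K gray
          K→D: D black — skip
          K→M: M is gray → back edge
First back edge: K → M.

K→M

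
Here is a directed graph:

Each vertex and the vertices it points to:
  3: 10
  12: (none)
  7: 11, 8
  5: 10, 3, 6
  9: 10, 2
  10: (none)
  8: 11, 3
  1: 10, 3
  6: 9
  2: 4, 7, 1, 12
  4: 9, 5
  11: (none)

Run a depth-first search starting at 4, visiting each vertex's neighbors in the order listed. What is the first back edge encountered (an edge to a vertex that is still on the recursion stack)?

DFS from 4 (visiting each vertex's neighbors in the order listed); mark gray on enter, black on exit:
4 gray
  9 gray
    10 gray
    10 black
    2 gray
      2→4: 4 is gray → back edge
First back edge: 2 → 4.

2→4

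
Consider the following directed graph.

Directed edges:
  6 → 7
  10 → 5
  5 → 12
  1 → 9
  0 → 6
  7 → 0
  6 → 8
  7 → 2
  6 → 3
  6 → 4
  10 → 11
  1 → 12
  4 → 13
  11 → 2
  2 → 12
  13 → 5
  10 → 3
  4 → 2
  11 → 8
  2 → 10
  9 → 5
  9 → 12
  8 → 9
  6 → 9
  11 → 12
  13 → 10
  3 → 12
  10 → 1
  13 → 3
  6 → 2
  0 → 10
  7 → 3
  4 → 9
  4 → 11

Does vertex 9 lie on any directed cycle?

9 lies on a cycle iff there is a path from 9 back to itself.
Exploring from 9, it never reaches itself; equivalently, its strongly connected component is a singleton.

No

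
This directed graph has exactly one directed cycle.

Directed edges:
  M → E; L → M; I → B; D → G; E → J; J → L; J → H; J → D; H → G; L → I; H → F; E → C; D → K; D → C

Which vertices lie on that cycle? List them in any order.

E, J, L, M

DFS with gray/black marking from J:
J gray
  L gray
    I gray
      B gray
      B black
    I black
    M gray
      E gray
        C gray
        C black
        E→J: J is gray → back edge
Back edge closes the cycle J → L → M → E → J; its vertices are {E, J, L, M}.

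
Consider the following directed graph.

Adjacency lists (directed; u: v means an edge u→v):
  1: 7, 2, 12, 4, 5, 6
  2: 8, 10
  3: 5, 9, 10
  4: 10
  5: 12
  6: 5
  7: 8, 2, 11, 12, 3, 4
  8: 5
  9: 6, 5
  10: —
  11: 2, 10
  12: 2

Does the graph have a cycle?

DFS with white/gray/black marking, starting from 9:
9 gray
  6 gray
    5 gray
      12 gray
        2 gray
          8 gray
            8→5: 5 is gray → back edge
Back edge found, so a cycle exists: 5 → 12 → 2 → 8 → 5.

Yes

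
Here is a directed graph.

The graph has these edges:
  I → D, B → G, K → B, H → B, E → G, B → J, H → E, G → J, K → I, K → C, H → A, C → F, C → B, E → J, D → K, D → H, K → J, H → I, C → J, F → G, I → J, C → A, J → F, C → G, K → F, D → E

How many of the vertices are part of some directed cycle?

A vertex is on a directed cycle iff it belongs to a strongly connected component of size ≥ 2 (or has a self-loop).
The vertices on cycles are {D, F, G, H, I, J, K} — 7 in total.

7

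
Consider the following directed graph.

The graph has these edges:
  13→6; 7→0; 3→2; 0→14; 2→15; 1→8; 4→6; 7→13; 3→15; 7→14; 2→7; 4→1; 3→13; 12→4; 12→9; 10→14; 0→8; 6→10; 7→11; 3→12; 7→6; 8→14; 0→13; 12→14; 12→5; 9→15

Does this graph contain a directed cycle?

No

DFS with white/gray/black marking, starting from 11:
11 gray
11 black
6 gray
  10 gray
    14 gray
    14 black
  10 black
6 black
9 gray
  15 gray
  15 black
9 black
2 gray
  2→15: 15 black — skip
  7 gray
    7→11: 11 black — skip
    7→6: 6 black — skip
    7→14: 14 black — skip
    0 gray
      8 gray
        8→14: 14 black — skip
      8 black
      13 gray
        13→6: 6 black — skip
      13 black
      0→14: 14 black — skip
    0 black
    7→13: 13 black — skip
  7 black
2 black
12 gray
  12→9: 9 black — skip
  4 gray
    4→6: 6 black — skip
    1 gray
      1→8: 8 black — skip
    1 black
  4 black
  5 gray
  5 black
  12→14: 14 black — skip
12 black
3 gray
  3→15: 15 black — skip
  3→12: 12 black — skip
  3→2: 2 black — skip
  3→13: 13 black — skip
3 black
Every edge goes to a white or black vertex — no back edge, so the graph is acyclic.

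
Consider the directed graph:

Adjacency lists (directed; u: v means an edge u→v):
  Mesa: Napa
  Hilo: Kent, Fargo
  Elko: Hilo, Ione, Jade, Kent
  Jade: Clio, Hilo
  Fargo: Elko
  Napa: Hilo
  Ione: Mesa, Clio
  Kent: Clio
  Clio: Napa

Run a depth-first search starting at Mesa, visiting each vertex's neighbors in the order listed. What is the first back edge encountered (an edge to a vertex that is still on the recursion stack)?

Clio->Napa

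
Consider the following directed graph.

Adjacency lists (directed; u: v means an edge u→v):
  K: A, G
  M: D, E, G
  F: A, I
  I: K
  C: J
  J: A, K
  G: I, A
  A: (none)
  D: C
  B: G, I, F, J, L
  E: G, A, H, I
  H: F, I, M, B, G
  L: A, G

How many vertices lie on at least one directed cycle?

A vertex is on a directed cycle iff it belongs to a strongly connected component of size ≥ 2 (or has a self-loop).
The vertices on cycles are {E, G, H, I, K, M} — 6 in total.

6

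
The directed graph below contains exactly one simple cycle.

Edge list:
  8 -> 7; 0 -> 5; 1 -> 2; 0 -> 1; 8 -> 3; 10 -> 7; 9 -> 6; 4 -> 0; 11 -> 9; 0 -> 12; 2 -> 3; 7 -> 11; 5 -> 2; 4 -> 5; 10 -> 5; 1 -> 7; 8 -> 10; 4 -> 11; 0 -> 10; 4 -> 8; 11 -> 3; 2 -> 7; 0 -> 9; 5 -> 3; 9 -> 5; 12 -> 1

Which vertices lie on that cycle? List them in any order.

2, 5, 7, 9, 11

DFS with gray/black marking from 9:
9 gray
  6 gray
  6 black
  5 gray
    2 gray
      3 gray
      3 black
      7 gray
        11 gray
          11→9: 9 is gray → back edge
Back edge closes the cycle 9 → 5 → 2 → 7 → 11 → 9; its vertices are {2, 5, 7, 9, 11}.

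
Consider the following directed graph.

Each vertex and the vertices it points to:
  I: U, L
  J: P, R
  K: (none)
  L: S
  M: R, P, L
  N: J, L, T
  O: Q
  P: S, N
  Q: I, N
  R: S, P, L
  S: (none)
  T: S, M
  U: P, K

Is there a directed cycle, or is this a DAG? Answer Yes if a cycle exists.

DFS with white/gray/black marking, starting from M:
M gray
  R gray
    S gray
    S black
    P gray
      P→S: S black — skip
      N gray
        J gray
          J→P: P is gray → back edge
Back edge found, so a cycle exists: P → N → J → P.

Yes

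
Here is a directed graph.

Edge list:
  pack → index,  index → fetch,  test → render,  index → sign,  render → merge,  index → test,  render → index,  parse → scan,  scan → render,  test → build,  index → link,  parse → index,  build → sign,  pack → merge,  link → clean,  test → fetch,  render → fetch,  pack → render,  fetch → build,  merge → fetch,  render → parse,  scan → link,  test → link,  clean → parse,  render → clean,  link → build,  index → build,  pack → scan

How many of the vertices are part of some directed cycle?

7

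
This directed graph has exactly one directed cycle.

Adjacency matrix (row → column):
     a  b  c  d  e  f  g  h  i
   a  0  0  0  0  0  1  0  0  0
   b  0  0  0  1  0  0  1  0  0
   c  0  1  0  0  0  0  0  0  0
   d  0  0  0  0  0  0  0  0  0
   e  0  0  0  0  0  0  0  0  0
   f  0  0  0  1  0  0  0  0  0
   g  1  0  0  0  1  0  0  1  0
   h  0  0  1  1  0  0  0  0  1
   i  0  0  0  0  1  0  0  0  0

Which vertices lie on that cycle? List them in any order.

b, c, g, h

DFS with gray/black marking from g:
g gray
  a gray
    f gray
      d gray
      d black
    f black
  a black
  e gray
  e black
  h gray
    c gray
      b gray
        b→g: g is gray → back edge
Back edge closes the cycle g → h → c → b → g; its vertices are {b, c, g, h}.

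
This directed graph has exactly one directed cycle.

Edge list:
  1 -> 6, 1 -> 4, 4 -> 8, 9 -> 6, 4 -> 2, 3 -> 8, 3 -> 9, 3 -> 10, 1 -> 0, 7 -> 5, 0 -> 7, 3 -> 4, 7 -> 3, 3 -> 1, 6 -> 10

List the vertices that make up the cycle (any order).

0, 1, 3, 7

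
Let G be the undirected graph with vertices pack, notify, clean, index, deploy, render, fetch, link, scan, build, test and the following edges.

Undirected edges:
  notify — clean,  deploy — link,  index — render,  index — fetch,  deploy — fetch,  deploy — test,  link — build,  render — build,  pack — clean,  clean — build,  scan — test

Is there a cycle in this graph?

Yes

DFS, tracking each vertex's parent; an edge to a visited non-parent vertex closes a cycle.
Start from fetch:
visit fetch (parent –)
  visit index (parent fetch)
    index–fetch: parent, skip
    visit render (parent index)
      visit build (parent render)
        build–render: parent, skip
        visit link (parent build)
          link–build: parent, skip
          visit deploy (parent link)
            deploy–fetch: fetch visited and ≠ parent → cycle
Cycle: fetch – index – render – build – link – deploy – fetch.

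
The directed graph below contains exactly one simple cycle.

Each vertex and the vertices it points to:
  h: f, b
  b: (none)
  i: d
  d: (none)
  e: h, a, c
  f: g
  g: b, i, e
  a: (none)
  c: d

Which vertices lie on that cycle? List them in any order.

DFS with gray/black marking from e:
e gray
  h gray
    f gray
      g gray
        b gray
        b black
        i gray
          d gray
          d black
        i black
        g→e: e is gray → back edge
Back edge closes the cycle e → h → f → g → e; its vertices are {e, f, g, h}.

e, f, g, h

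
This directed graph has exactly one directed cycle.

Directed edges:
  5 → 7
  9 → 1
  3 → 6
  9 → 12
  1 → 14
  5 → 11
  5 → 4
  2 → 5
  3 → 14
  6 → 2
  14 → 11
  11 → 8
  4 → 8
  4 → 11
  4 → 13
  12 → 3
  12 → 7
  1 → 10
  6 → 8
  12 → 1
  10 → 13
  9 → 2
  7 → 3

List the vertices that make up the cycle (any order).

2, 3, 5, 6, 7

DFS with gray/black marking from 2:
2 gray
  5 gray
    11 gray
      8 gray
      8 black
    11 black
    7 gray
      3 gray
        6 gray
          6→8: 8 black — skip
          6→2: 2 is gray → back edge
Back edge closes the cycle 2 → 5 → 7 → 3 → 6 → 2; its vertices are {2, 3, 5, 6, 7}.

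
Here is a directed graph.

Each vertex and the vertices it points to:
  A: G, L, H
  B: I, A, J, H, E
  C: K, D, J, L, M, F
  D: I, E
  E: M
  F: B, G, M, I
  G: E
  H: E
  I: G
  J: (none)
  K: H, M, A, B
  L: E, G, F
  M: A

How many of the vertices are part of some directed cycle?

9

A vertex is on a directed cycle iff it belongs to a strongly connected component of size ≥ 2 (or has a self-loop).
The vertices on cycles are {A, B, E, F, G, H, I, L, M} — 9 in total.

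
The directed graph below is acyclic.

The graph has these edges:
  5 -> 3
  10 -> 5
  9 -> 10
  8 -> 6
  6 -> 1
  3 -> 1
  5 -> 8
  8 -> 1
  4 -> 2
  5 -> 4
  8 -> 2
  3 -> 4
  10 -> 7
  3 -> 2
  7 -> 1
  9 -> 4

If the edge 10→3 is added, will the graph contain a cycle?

No

Adding 10→3 creates a cycle iff 3 can already reach 10.
Explore from 3: no path reaches 10. The graph stays acyclic.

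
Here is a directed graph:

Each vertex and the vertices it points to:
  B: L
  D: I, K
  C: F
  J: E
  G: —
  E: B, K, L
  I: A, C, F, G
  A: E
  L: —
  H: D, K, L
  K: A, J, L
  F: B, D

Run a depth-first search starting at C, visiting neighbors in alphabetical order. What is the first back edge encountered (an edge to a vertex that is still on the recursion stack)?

K→A

DFS from C (visiting neighbors in alphabetical order); mark gray on enter, black on exit:
C gray
  F gray
    B gray
      L gray
      L black
    B black
    D gray
      I gray
        A gray
          E gray
            E→B: B black — skip
            K gray
              K→A: A is gray → back edge
First back edge: K → A.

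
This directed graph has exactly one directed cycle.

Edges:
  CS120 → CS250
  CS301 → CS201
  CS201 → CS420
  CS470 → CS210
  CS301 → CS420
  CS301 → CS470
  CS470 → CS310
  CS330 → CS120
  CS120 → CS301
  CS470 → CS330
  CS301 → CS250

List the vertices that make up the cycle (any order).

DFS with gray/black marking from CS470:
CS470 gray
  CS330 gray
    CS120 gray
      CS250 gray
      CS250 black
      CS301 gray
        CS301→CS250: CS250 black — skip
        CS420 gray
        CS420 black
        CS201 gray
          CS201→CS420: CS420 black — skip
        CS201 black
        CS301→CS470: CS470 is gray → back edge
Back edge closes the cycle CS470 → CS330 → CS120 → CS301 → CS470; its vertices are {CS120, CS301, CS330, CS470}.

CS120, CS301, CS330, CS470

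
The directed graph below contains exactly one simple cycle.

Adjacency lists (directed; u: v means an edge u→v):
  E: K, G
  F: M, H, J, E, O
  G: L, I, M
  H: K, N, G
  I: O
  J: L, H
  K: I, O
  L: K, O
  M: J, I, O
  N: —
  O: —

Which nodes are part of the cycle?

G, H, J, M

DFS with gray/black marking from J:
J gray
  L gray
    K gray
      I gray
        O gray
        O black
      I black
      K→O: O black — skip
    K black
    L→O: O black — skip
  L black
  H gray
    H→K: K black — skip
    N gray
    N black
    G gray
      G→L: L black — skip
      G→I: I black — skip
      M gray
        M→J: J is gray → back edge
Back edge closes the cycle J → H → G → M → J; its vertices are {G, H, J, M}.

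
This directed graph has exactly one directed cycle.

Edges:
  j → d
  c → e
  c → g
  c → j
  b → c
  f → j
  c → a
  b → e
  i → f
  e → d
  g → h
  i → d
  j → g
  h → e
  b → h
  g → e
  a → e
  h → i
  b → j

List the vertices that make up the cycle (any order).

f, g, h, i, j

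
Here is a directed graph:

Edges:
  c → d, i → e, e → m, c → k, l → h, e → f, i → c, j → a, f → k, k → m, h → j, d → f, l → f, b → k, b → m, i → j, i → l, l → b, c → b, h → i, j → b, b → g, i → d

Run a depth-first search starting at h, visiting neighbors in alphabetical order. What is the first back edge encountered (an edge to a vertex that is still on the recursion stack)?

l→h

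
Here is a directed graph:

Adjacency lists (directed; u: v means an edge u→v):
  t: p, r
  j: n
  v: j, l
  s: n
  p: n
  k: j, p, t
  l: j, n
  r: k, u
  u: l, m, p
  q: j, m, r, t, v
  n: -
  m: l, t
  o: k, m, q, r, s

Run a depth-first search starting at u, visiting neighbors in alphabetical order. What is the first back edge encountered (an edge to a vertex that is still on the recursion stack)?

k→t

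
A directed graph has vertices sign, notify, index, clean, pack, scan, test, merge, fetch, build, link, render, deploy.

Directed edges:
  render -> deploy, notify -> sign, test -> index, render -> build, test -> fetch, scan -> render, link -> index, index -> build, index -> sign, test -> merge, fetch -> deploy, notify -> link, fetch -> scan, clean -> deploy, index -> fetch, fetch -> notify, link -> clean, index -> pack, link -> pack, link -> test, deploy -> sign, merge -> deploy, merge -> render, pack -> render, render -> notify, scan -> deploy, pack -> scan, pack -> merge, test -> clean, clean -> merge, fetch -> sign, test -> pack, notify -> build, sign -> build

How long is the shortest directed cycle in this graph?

For each vertex v, BFS finds the shortest path from v back to v.
The shortest such closed walk is link → pack → render → notify → link, length 4.

4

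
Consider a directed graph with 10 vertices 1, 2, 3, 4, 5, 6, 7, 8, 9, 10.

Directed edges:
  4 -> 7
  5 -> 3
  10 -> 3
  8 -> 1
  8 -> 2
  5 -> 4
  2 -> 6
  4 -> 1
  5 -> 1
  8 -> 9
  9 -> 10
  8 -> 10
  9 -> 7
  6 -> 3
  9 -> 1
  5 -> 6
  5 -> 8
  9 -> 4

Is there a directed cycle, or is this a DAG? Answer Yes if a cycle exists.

No

DFS with white/gray/black marking, starting from 8:
8 gray
  2 gray
    6 gray
      3 gray
      3 black
    6 black
  2 black
  10 gray
    10→3: 3 black — skip
  10 black
  9 gray
    4 gray
      1 gray
      1 black
      7 gray
      7 black
    4 black
    9→1: 1 black — skip
    9→7: 7 black — skip
    9→10: 10 black — skip
  9 black
  8→1: 1 black — skip
8 black
5 gray
  5→3: 3 black — skip
  5→1: 1 black — skip
  5→4: 4 black — skip
  5→8: 8 black — skip
  5→6: 6 black — skip
5 black
Every edge goes to a white or black vertex — no back edge, so the graph is acyclic.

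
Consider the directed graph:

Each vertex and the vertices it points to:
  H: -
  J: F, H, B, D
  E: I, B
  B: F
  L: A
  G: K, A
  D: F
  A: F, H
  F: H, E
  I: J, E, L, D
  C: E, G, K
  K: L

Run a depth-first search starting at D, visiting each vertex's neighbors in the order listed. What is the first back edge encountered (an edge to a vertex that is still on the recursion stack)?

DFS from D (visiting each vertex's neighbors in the order listed); mark gray on enter, black on exit:
D gray
  F gray
    H gray
    H black
    E gray
      I gray
        J gray
          J→F: F is gray → back edge
First back edge: J → F.

J->F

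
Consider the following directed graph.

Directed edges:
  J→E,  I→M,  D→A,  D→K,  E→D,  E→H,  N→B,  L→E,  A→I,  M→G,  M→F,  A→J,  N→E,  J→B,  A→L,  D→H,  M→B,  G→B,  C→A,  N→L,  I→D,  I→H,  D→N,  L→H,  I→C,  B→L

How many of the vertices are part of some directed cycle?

11

A vertex is on a directed cycle iff it belongs to a strongly connected component of size ≥ 2 (or has a self-loop).
The vertices on cycles are {A, B, C, D, E, G, I, J, L, M, N} — 11 in total.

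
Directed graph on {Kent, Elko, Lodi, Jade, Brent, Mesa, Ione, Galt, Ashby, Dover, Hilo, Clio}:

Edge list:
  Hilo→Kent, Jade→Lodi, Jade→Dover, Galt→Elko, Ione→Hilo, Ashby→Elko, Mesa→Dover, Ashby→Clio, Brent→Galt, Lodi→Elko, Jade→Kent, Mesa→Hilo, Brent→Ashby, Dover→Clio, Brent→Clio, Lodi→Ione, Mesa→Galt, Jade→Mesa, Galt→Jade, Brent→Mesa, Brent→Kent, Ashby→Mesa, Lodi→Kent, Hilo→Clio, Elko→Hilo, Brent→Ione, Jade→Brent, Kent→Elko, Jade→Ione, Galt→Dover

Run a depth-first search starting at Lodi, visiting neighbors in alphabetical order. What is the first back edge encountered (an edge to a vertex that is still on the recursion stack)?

Kent→Elko

DFS from Lodi (visiting neighbors in alphabetical order); mark gray on enter, black on exit:
Lodi gray
  Elko gray
    Hilo gray
      Clio gray
      Clio black
      Kent gray
        Kent→Elko: Elko is gray → back edge
First back edge: Kent → Elko.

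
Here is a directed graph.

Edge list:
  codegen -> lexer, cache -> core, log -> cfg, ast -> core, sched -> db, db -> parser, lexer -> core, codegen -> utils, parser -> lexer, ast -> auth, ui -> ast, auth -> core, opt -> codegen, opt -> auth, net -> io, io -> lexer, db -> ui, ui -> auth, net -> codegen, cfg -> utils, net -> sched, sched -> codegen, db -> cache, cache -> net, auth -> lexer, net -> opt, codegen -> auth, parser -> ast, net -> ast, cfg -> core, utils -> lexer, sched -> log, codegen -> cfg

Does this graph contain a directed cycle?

Yes

DFS with white/gray/black marking, starting from utils:
utils gray
  lexer gray
    core gray
    core black
  lexer black
utils black
cfg gray
  cfg→utils: utils black — skip
  cfg→core: core black — skip
cfg black
log gray
  log→cfg: cfg black — skip
log black
parser gray
  parser→lexer: lexer black — skip
  ast gray
    auth gray
      auth→core: core black — skip
      auth→lexer: lexer black — skip
    auth black
    ast→core: core black — skip
  ast black
parser black
net gray
  io gray
    io→lexer: lexer black — skip
  io black
  opt gray
    opt→auth: auth black — skip
    codegen gray
      codegen→lexer: lexer black — skip
      codegen→cfg: cfg black — skip
      codegen→utils: utils black — skip
      codegen→auth: auth black — skip
    codegen black
  opt black
  sched gray
    sched→codegen: codegen black — skip
    sched→log: log black — skip
    db gray
      ui gray
        ui→auth: auth black — skip
        ui→ast: ast black — skip
      ui black
      cache gray
        cache→net: net is gray → back edge
Back edge found, so a cycle exists: net → sched → db → cache → net.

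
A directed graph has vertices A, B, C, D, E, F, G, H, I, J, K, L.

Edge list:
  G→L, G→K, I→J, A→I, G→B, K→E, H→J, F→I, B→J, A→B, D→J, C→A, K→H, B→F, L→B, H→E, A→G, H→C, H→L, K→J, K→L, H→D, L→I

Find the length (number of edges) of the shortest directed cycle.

5

For each vertex v, BFS finds the shortest path from v back to v.
The shortest such closed walk is C → A → G → K → H → C, length 5.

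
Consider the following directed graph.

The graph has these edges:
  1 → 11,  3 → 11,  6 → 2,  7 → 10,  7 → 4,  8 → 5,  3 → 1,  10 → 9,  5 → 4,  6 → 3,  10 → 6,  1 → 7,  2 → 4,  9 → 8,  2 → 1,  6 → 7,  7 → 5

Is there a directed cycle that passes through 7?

Yes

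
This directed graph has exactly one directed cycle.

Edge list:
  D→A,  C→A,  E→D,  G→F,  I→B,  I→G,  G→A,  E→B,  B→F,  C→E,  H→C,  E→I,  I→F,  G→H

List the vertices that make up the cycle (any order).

DFS with gray/black marking from E:
E gray
  D gray
    A gray
    A black
  D black
  I gray
    F gray
    F black
    B gray
      B→F: F black — skip
    B black
    G gray
      H gray
        C gray
          C→A: A black — skip
          C→E: E is gray → back edge
Back edge closes the cycle E → I → G → H → C → E; its vertices are {C, E, G, H, I}.

C, E, G, H, I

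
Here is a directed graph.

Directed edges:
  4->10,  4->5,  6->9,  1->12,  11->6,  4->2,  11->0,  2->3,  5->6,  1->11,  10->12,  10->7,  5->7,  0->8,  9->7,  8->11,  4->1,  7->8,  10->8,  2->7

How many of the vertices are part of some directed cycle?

A vertex is on a directed cycle iff it belongs to a strongly connected component of size ≥ 2 (or has a self-loop).
The vertices on cycles are {0, 6, 7, 8, 9, 11} — 6 in total.

6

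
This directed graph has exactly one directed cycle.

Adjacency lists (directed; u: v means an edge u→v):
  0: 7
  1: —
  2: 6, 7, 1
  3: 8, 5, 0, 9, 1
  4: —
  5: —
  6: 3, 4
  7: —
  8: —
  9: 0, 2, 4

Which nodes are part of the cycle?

DFS with gray/black marking from 3:
3 gray
  8 gray
  8 black
  5 gray
  5 black
  0 gray
    7 gray
    7 black
  0 black
  9 gray
    9→0: 0 black — skip
    2 gray
      6 gray
        6→3: 3 is gray → back edge
Back edge closes the cycle 3 → 9 → 2 → 6 → 3; its vertices are {2, 3, 6, 9}.

2, 3, 6, 9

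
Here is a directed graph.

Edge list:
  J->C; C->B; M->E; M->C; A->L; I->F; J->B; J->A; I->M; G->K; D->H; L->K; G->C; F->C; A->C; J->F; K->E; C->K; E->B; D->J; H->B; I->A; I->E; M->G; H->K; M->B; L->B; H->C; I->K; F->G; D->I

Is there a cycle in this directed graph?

No

DFS with white/gray/black marking, starting from K:
K gray
  E gray
    B gray
    B black
  E black
K black
A gray
  C gray
    C→K: K black — skip
    C→B: B black — skip
  C black
  L gray
    L→B: B black — skip
    L→K: K black — skip
  L black
A black
D gray
  J gray
    F gray
      F→C: C black — skip
      G gray
        G→K: K black — skip
        G→C: C black — skip
      G black
    F black
    J→C: C black — skip
    J→A: A black — skip
    J→B: B black — skip
  J black
  I gray
    I→K: K black — skip
    I→F: F black — skip
    M gray
      M→G: G black — skip
      M→C: C black — skip
      M→E: E black — skip
      M→B: B black — skip
    M black
    I→E: E black — skip
    I→A: A black — skip
  I black
  H gray
    H→C: C black — skip
    H→B: B black — skip
    H→K: K black — skip
  H black
D black
Every edge goes to a white or black vertex — no back edge, so the graph is acyclic.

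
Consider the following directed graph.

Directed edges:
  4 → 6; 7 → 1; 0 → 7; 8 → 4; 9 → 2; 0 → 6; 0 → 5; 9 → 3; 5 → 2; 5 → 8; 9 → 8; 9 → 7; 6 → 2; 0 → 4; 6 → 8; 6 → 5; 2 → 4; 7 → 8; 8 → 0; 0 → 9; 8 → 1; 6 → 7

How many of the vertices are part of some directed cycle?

A vertex is on a directed cycle iff it belongs to a strongly connected component of size ≥ 2 (or has a self-loop).
The vertices on cycles are {0, 2, 4, 5, 6, 7, 8, 9} — 8 in total.

8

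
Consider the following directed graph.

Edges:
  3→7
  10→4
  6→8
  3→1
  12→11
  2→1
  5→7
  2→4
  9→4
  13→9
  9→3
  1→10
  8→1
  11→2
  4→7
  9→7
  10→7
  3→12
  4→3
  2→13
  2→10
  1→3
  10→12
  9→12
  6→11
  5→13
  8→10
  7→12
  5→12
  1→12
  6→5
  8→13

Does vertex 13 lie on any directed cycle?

13 is on a cycle iff 13 can reach itself via ≥1 edge.
13 → 9 → 12 → 11 → 2 → 13 — yes.

Yes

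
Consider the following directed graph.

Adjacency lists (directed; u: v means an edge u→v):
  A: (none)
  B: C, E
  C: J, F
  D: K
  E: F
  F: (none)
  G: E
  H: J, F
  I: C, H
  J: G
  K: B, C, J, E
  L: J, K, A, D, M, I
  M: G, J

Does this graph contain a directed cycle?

No

DFS with white/gray/black marking, starting from J:
J gray
  G gray
    E gray
      F gray
      F black
    E black
  G black
J black
A gray
A black
B gray
  C gray
    C→J: J black — skip
    C→F: F black — skip
  C black
  B→E: E black — skip
B black
D gray
  K gray
    K→B: B black — skip
    K→C: C black — skip
    K→J: J black — skip
    K→E: E black — skip
  K black
D black
H gray
  H→J: J black — skip
  H→F: F black — skip
H black
I gray
  I→C: C black — skip
  I→H: H black — skip
I black
L gray
  L→J: J black — skip
  L→K: K black — skip
  L→A: A black — skip
  L→D: D black — skip
  M gray
    M→G: G black — skip
    M→J: J black — skip
  M black
  L→I: I black — skip
L black
Every edge goes to a white or black vertex — no back edge, so the graph is acyclic.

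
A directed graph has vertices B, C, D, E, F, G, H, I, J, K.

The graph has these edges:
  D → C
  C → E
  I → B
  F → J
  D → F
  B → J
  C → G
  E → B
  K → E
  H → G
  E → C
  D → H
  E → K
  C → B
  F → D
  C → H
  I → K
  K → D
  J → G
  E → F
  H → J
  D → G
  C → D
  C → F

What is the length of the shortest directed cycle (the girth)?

For each vertex v, BFS finds the shortest path from v back to v.
The shortest such closed walk is K → E → K, length 2.

2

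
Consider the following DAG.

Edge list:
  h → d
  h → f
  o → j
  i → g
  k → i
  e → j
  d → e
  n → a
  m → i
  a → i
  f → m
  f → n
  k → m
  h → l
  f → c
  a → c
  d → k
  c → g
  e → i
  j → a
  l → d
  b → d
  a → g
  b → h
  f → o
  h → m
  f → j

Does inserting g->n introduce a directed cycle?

Adding g→n creates a cycle iff n can already reach g.
Path from n: n → a → g.
So n → … → g → n is a cycle.

Yes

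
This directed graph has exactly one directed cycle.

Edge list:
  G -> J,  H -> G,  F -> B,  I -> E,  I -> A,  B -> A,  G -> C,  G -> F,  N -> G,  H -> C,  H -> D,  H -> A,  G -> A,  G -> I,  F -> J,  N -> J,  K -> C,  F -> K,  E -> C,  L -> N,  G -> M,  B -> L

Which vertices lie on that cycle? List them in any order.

DFS with gray/black marking from G:
G gray
  M gray
  M black
  J gray
  J black
  C gray
  C black
  I gray
    E gray
      E→C: C black — skip
    E black
    A gray
    A black
  I black
  F gray
    B gray
      L gray
        N gray
          N→J: J black — skip
          N→G: G is gray → back edge
Back edge closes the cycle G → F → B → L → N → G; its vertices are {B, F, G, L, N}.

B, F, G, L, N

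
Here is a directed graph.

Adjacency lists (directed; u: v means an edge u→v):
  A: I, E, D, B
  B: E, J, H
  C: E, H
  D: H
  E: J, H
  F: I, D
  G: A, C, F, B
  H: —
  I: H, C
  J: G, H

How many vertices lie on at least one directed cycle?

8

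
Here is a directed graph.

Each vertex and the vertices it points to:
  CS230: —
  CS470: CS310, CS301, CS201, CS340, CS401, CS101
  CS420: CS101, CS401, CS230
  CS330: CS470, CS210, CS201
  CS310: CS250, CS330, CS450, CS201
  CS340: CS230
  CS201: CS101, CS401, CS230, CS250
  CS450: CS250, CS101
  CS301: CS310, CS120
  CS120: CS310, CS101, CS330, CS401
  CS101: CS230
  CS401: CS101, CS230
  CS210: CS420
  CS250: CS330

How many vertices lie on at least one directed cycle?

A vertex is on a directed cycle iff it belongs to a strongly connected component of size ≥ 2 (or has a self-loop).
The vertices on cycles are {CS120, CS201, CS250, CS301, CS310, CS330, CS450, CS470} — 8 in total.

8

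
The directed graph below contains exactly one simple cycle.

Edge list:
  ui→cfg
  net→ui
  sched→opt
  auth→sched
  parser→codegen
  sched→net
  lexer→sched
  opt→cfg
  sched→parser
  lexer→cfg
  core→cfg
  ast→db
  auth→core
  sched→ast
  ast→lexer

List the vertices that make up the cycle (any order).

DFS with gray/black marking from sched:
sched gray
  net gray
    ui gray
      cfg gray
      cfg black
    ui black
  net black
  opt gray
    opt→cfg: cfg black — skip
  opt black
  ast gray
    lexer gray
      lexer→sched: sched is gray → back edge
Back edge closes the cycle sched → ast → lexer → sched; its vertices are {ast, lexer, sched}.

ast, lexer, sched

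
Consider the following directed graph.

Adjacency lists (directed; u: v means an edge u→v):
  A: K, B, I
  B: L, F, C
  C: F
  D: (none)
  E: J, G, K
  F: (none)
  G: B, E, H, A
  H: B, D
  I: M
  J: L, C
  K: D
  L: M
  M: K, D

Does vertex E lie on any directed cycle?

E is on a cycle iff E can reach itself via ≥1 edge.
E → G → E — yes.

Yes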